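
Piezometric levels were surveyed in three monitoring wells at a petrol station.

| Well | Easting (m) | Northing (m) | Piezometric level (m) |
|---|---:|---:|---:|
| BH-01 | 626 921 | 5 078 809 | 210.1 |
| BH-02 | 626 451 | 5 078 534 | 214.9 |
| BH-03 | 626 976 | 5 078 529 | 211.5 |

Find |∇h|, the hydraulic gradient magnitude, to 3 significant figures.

0.00907

Differences from BH-01: to BH-02 (Δx, Δy, Δh) = (-470, -275, +4.8); to BH-03 = (55, -280, +1.4).
Determinant of the coordinate differences = (-470)·(-280) − 55·(-275) = 146725.
∂h/∂x = [(+4.8)·(-280) − (+1.4)·(-275)] / 146725 = -0.006536
∂h/∂y = [(-470)·(+1.4) − 55·(+4.8)] / 146725 = -0.006284
|∇h| = √(-0.006536² + -0.006284²) = 0.009067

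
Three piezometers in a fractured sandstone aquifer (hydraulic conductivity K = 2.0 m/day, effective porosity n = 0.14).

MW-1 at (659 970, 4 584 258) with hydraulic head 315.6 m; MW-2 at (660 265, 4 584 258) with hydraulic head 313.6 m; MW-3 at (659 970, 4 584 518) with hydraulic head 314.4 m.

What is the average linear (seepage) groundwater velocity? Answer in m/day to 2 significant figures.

∂h/∂x = (313.6 − 315.6) / (660265 − 659970) = -0.006780
∂h/∂y = (314.4 − 315.6) / (4584518 − 4584258) = -0.004615
|∇h| = √(-0.006780² + -0.004615²) = 0.008202
Seepage velocity v = K·i/n = 2.0 × 0.008202 / 0.14 = 0.1172 m/day.

0.12 m/day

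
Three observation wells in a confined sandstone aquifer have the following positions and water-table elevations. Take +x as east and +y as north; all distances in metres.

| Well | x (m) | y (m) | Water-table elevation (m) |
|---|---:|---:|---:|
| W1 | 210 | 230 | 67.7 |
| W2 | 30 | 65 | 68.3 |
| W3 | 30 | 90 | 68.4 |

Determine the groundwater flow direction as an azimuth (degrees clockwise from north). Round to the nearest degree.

Taking W1 as reference: W2−W1 = (-180, -165, +0.6); W3−W1 = (-180, -140, +0.7).
Solve a·Δx + b·Δy = Δh: det = (-180)·(-140) − (-180)·(-165) = -4500.
∂h/∂x = [(+0.6)·(-140) − (+0.7)·(-165)] / -4500 = -0.007000
∂h/∂y = [(-180)·(+0.7) − (-180)·(+0.6)] / -4500 = +0.004000
Flow direction (−∇h) has components (+0.007000 E, -0.004000 N).
Azimuth = atan2(E, N) = atan2(+0.007000, -0.004000) = 119.7° ≈ 120°.

120°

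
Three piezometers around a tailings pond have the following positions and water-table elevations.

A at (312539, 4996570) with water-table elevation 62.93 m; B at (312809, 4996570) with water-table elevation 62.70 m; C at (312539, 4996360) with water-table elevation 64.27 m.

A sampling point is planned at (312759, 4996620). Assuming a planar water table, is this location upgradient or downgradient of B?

downgradient

∂h/∂x = (62.70 − 62.93) / (312809 − 312539) = -0.0008519
∂h/∂y = (64.27 − 62.93) / (4996360 − 4996570) = -0.006381
Head at (312759, 4996620) = 62.93 + (-0.0008519)·(220) + (-0.006381)·(50) = 62.42 m.
That is lower than the 62.70 m at B, so the point is downgradient.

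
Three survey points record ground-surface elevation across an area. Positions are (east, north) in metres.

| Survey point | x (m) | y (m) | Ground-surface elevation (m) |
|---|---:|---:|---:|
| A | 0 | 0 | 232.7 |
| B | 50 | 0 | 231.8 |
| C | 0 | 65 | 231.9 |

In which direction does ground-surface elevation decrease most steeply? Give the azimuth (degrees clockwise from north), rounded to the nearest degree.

056°

∂z/∂x = (231.8 − 232.7) / (50 − 0) = -0.01800
∂z/∂y = (231.9 − 232.7) / (65 − 0) = -0.01231
Steepest decrease is along −∇f: components (+0.01800 E, +0.01231 N).
Azimuth = atan2(+0.01800, +0.01231) = 55.6° ≈ 056°.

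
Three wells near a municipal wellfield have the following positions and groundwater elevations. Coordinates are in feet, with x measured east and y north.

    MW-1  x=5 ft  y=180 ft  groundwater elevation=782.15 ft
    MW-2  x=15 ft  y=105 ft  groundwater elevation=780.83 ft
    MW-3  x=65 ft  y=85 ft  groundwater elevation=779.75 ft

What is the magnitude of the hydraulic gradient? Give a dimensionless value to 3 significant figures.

With h = a·x + b·y + c and MW-1 as origin, the differences give:
  10·a + (-75)·b = -1.32
  60·a + (-95)·b = -2.40
Eliminate b (×(-95) and ×(-75), subtract): 3550·a = -54.600 → a = ∂h/∂x = -0.01538
Back-substitute: b = ∂h/∂y = +0.01555.
|∇h| = √(-0.01538² + 0.01555²) = 0.02187

0.0219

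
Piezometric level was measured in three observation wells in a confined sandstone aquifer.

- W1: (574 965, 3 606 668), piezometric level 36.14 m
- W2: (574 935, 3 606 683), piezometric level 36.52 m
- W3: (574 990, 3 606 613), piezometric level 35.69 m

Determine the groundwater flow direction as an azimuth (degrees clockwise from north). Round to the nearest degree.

Three-point gradient (reference W1): Δ to W2 = (-30, 15, +0.38), Δ to W3 = (25, -55, -0.45).
∂h/∂x = -0.01110, ∂h/∂y = +0.003137 (det = 1275).
Flow direction (−∇h) has components (+0.01110 E, -0.003137 N).
Azimuth = atan2(E, N) = atan2(+0.01110, -0.003137) = 105.8° ≈ 106°.

106°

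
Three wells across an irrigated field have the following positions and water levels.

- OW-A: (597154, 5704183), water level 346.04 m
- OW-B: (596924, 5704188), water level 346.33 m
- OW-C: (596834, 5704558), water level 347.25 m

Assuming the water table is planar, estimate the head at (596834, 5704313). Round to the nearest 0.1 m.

346.7 m

Differences from OW-A: to OW-B (Δx, Δy, Δh) = (-230, 5, +0.29); to OW-C = (-320, 375, +1.21).
Solve a·Δx + b·Δy = Δh: det = (-230)·375 − (-320)·5 = -84650.
∂h/∂x = [(+0.29)·375 − (+1.21)·5] / -84650 = -0.001213
∂h/∂y = [(-230)·(+1.21) − (-320)·(+0.29)] / -84650 = +0.002191
h(596834, 5704313) = 346.04 + (-0.001213)·(-320) + (+0.002191)·(130) = 346.04 +0.388 +0.285 = 346.713 m.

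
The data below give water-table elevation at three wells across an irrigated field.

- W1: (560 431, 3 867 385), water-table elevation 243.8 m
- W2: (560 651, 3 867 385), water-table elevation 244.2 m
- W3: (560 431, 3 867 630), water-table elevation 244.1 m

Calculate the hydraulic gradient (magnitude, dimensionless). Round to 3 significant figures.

0.00219

∂h/∂x = (244.2 − 243.8) / (560651 − 560431) = +0.001818
∂h/∂y = (244.1 − 243.8) / (3867630 − 3867385) = +0.001224
|∇h| = √(0.001818² + 0.001224²) = 0.002192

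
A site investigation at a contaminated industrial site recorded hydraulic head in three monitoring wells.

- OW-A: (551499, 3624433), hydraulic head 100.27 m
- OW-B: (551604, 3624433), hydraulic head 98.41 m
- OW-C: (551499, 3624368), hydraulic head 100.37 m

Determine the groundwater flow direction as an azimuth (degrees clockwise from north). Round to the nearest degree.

085°

∂h/∂x = (98.41 − 100.27) / (551604 − 551499) = -0.01771
∂h/∂y = (100.37 − 100.27) / (3624368 − 3624433) = -0.001538
Flow direction (−∇h) has components (+0.01771 E, +0.001538 N).
Azimuth = atan2(E, N) = atan2(+0.01771, +0.001538) = 85.0° ≈ 085°.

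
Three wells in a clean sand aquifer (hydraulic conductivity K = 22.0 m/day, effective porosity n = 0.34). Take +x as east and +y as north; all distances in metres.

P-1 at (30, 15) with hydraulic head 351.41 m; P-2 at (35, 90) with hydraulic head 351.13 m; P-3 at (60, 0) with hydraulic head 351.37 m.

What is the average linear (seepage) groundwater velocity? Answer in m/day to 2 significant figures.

Differences from P-1: to P-2 (Δx, Δy, Δh) = (5, 75, -0.28); to P-3 = (30, -15, -0.04).
Solve a·Δx + b·Δy = Δh: det = 5·(-15) − 30·75 = -2325.
∂h/∂x = [(-0.28)·(-15) − (-0.04)·75] / -2325 = -0.003097
∂h/∂y = [5·(-0.04) − 30·(-0.28)] / -2325 = -0.003527
|∇h| = √(-0.003097² + -0.003527²) = 0.004694
Seepage velocity v = K·i/n = 22.0 × 0.004694 / 0.34 = 0.3037 m/day.

0.30 m/day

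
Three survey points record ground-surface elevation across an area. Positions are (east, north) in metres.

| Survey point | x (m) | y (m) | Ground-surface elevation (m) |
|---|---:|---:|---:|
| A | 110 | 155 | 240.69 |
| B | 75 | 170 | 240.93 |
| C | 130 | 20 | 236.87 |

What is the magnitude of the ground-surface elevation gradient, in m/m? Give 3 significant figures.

0.0297 m/m

With z = a·x + b·y + c and A as origin, the differences give:
  (-35)·a + 15·b = +0.24
  20·a + (-135)·b = -3.82
Eliminate b (×(-135) and ×15, subtract): 4425·a = 24.900 → a = ∂z/∂x = +0.005627
Back-substitute: b = ∂z/∂y = +0.02913.
|∇f| = √(0.005627² + 0.02913²) = 0.02967 m/m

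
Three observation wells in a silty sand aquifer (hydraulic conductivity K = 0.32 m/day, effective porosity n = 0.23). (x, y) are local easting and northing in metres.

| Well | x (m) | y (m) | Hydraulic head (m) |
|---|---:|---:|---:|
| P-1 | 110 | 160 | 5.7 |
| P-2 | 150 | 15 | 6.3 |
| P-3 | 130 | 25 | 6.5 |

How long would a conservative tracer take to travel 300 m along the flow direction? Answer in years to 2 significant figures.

Differences from P-1: to P-2 (Δx, Δy, Δh) = (40, -145, +0.6); to P-3 = (20, -135, +0.8).
Determinant of the coordinate differences = 40·(-135) − 20·(-145) = -2500.
∂h/∂x = [(+0.6)·(-135) − (+0.8)·(-145)] / -2500 = -0.01400
∂h/∂y = [40·(+0.8) − 20·(+0.6)] / -2500 = -0.008000
|∇h| = √(-0.01400² + -0.008000²) = 0.01612
Seepage velocity v = K·i/n = 0.32 × 0.01612 / 0.23 = 0.02243 m/day.
t = 300 / 0.02243 = 1.337e+04 days = 36.6 years.

37 years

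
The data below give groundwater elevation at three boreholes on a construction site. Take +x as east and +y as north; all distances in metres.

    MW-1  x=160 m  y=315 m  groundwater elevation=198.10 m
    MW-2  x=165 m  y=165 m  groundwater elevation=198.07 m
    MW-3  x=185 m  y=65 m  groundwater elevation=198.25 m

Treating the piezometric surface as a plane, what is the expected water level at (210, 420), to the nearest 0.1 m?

With h = a·x + b·y + c and MW-1 as origin, the differences give:
  5·a + (-150)·b = -0.03
  25·a + (-250)·b = +0.15
Eliminate b (×(-250) and ×(-150), subtract): 2500·a = 30.000 → a = ∂h/∂x = +0.01200
Back-substitute: b = ∂h/∂y = +0.0006000.
h(210, 420) = 198.10 + (+0.01200)·(50) + (+0.0006000)·(105) = 198.10 +0.600 +0.063 = 198.763 m.

198.8 m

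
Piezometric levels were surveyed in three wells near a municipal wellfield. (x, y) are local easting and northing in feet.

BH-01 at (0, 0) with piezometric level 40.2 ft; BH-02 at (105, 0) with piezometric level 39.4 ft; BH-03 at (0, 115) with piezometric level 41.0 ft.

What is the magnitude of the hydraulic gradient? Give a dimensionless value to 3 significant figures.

0.0103

∂h/∂x = (39.4 − 40.2) / (105 − 0) = -0.007619
∂h/∂y = (41.0 − 40.2) / (115 − 0) = +0.006957
|∇h| = √(-0.007619² + 0.006957²) = 0.01032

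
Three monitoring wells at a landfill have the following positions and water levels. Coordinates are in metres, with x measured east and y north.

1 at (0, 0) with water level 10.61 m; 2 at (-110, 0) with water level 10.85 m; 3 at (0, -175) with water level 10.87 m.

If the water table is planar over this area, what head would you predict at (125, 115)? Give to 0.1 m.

∂h/∂x = (10.85 − 10.61) / (-110 − 0) = -0.002182
∂h/∂y = (10.87 − 10.61) / (-175 − 0) = -0.001486
h(125, 115) = 10.61 + (-0.002182)·(125) + (-0.001486)·(115) = 10.61 -0.273 -0.171 = 10.166 m.

10.2 m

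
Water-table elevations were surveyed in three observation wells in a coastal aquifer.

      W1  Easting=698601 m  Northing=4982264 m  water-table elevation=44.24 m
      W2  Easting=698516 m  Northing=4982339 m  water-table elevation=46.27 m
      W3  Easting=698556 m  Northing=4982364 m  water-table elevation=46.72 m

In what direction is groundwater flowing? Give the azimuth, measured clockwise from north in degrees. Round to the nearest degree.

172°

With h = a·x + b·y + c and W1 as origin, the differences give:
  (-85)·a + 75·b = +2.03
  (-45)·a + 100·b = +2.48
Eliminate b (×100 and ×75, subtract): -5125·a = 17.000 → a = ∂h/∂x = -0.003317
Back-substitute: b = ∂h/∂y = +0.02331.
Flow direction (−∇h) has components (+0.003317 E, -0.02331 N).
Azimuth = atan2(E, N) = atan2(+0.003317, -0.02331) = 171.9° ≈ 172°.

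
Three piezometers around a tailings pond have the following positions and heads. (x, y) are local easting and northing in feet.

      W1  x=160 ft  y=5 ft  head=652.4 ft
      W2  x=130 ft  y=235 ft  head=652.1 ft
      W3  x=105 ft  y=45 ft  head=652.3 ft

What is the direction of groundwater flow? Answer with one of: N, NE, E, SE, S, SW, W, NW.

With h = a·x + b·y + c and W1 as origin, the differences give:
  (-30)·a + 230·b = -0.3
  (-55)·a + 40·b = -0.1
Eliminate b (×40 and ×230, subtract): 11450·a = 11.00 → a = ∂h/∂x = +0.0009607
Back-substitute: b = ∂h/∂y = -0.001179.
Flow = −∇h = (-0.0009607 east, +0.001179 north), which points northwest.

NW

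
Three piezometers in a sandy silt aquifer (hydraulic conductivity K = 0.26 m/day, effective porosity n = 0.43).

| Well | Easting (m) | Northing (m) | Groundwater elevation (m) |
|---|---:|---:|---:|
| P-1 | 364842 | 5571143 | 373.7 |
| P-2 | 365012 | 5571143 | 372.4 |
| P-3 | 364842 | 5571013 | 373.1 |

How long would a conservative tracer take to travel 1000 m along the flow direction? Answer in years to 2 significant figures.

∂h/∂x = (372.4 − 373.7) / (365012 − 364842) = -0.007647
∂h/∂y = (373.1 − 373.7) / (5571013 − 5571143) = +0.004615
|∇h| = √(-0.007647² + 0.004615²) = 0.008932
Seepage velocity v = K·i/n = 0.26 × 0.008932 / 0.43 = 0.005401 m/day.
t = 1000 / 0.005401 = 1.852e+05 days = 507 years.

510 years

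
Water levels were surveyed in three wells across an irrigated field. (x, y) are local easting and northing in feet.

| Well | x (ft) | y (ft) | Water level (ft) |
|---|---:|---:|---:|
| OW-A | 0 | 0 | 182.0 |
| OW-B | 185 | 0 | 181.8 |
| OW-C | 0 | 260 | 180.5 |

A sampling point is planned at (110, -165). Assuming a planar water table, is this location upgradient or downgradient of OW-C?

∂h/∂x = (181.8 − 182.0) / (185 − 0) = -0.001081
∂h/∂y = (180.5 − 182.0) / (260 − 0) = -0.005769
Head at (110, -165) = 182.0 + (-0.001081)·(110) + (-0.005769)·(-165) = 182.83 ft.
That is higher than the 180.5 ft at OW-C, so the point is upgradient.

upgradient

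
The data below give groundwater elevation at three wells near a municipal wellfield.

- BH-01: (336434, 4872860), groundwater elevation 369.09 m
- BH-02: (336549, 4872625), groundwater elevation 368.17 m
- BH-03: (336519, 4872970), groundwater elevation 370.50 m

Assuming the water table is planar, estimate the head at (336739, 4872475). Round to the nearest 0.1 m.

Taking BH-01 as reference: BH-02−BH-01 = (115, -235, -0.92); BH-03−BH-01 = (85, 110, +1.41).
Determinant of the coordinate differences = 115·110 − 85·(-235) = 32625.
∂h/∂x = [(-0.92)·110 − (+1.41)·(-235)] / 32625 = +0.007054
∂h/∂y = [115·(+1.41) − 85·(-0.92)] / 32625 = +0.007367
h(336739, 4872475) = 369.09 + (+0.007054)·(305) + (+0.007367)·(-385) = 369.09 +2.152 -2.836 = 368.405 m.

368.4 m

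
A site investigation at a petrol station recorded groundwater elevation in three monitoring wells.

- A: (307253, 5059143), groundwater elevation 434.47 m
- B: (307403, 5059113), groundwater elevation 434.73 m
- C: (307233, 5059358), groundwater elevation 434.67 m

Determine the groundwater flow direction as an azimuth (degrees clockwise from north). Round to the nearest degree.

Taking A as reference: B−A = (150, -30, +0.26); C−A = (-20, 215, +0.20).
Solve a·Δx + b·Δy = Δh: det = 150·215 − (-20)·(-30) = 31650.
∂h/∂x = [(+0.26)·215 − (+0.20)·(-30)] / 31650 = +0.001956
∂h/∂y = [150·(+0.20) − (-20)·(+0.26)] / 31650 = +0.001112
Flow direction (−∇h) has components (-0.001956 E, -0.001112 N).
Azimuth = atan2(E, N) = atan2(-0.001956, -0.001112) = 240.4° ≈ 240°.

240°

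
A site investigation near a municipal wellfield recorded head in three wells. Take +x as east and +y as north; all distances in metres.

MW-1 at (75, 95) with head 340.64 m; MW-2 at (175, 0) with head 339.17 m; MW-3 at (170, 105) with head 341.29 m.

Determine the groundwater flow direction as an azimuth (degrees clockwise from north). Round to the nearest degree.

Taking MW-1 as reference: MW-2−MW-1 = (100, -95, -1.47); MW-3−MW-1 = (95, 10, +0.65).
Determinant of the coordinate differences = 100·10 − 95·(-95) = 10025.
∂h/∂x = [(-1.47)·10 − (+0.65)·(-95)] / 10025 = +0.004693
∂h/∂y = [100·(+0.65) − 95·(-1.47)] / 10025 = +0.02041
Flow direction (−∇h) has components (-0.004693 E, -0.02041 N).
Azimuth = atan2(E, N) = atan2(-0.004693, -0.02041) = 192.9° ≈ 193°.

193°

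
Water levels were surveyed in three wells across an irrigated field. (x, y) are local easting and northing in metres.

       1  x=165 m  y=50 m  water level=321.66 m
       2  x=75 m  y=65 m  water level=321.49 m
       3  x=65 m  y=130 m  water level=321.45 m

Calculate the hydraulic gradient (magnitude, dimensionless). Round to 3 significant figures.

0.00186

Differences from 1: to 2 (Δx, Δy, Δh) = (-90, 15, -0.17); to 3 = (-100, 80, -0.21).
Solve a·Δx + b·Δy = Δh: det = (-90)·80 − (-100)·15 = -5700.
∂h/∂x = [(-0.17)·80 − (-0.21)·15] / -5700 = +0.001833
∂h/∂y = [(-90)·(-0.21) − (-100)·(-0.17)] / -5700 = -0.0003333
|∇h| = √(0.001833² + -0.0003333²) = 0.001863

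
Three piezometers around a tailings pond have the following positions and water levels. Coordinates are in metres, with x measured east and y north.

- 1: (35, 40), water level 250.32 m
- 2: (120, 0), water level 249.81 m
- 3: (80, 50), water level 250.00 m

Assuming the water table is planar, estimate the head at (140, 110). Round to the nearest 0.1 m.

249.5 m

With h = a·x + b·y + c and 1 as origin, the differences give:
  85·a + (-40)·b = -0.51
  45·a + 10·b = -0.32
Eliminate b (×10 and ×(-40), subtract): 2650·a = -17.900 → a = ∂h/∂x = -0.006755
Back-substitute: b = ∂h/∂y = -0.001604.
h(140, 110) = 250.32 + (-0.006755)·(105) + (-0.001604)·(70) = 250.32 -0.709 -0.112 = 249.498 m.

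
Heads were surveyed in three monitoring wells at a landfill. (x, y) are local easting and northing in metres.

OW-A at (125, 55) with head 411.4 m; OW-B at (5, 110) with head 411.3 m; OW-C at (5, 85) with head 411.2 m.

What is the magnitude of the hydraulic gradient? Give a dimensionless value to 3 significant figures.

Differences from OW-A: to OW-B (Δx, Δy, Δh) = (-120, 55, -0.1); to OW-C = (-120, 30, -0.2).
Determinant of the coordinate differences = (-120)·30 − (-120)·55 = 3000.
∂h/∂x = [(-0.1)·30 − (-0.2)·55] / 3000 = +0.002667
∂h/∂y = [(-120)·(-0.2) − (-120)·(-0.1)] / 3000 = +0.004000
|∇h| = √(0.002667² + 0.004000²) = 0.004808

0.00481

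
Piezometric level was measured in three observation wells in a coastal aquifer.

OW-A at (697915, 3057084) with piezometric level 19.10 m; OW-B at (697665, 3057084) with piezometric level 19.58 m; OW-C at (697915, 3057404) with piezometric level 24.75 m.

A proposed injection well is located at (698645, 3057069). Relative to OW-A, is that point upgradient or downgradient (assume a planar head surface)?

downgradient

∂h/∂x = (19.58 − 19.10) / (697665 − 697915) = -0.001920
∂h/∂y = (24.75 − 19.10) / (3057404 − 3057084) = +0.01766
Head at (698645, 3057069) = 19.10 + (-0.001920)·(730) + (+0.01766)·(-15) = 17.43 m.
That is lower than the 19.10 m at OW-A, so the point is downgradient.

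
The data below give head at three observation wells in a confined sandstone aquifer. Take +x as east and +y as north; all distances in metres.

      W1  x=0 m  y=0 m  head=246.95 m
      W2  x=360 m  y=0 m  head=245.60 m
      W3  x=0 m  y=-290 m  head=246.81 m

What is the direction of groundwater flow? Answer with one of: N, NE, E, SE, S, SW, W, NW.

∂h/∂x = (245.60 − 246.95) / (360 − 0) = -0.003750
∂h/∂y = (246.81 − 246.95) / (-290 − 0) = +0.0004828
Flow = −∇h = (+0.003750 east, -0.0004828 north), which points east.

E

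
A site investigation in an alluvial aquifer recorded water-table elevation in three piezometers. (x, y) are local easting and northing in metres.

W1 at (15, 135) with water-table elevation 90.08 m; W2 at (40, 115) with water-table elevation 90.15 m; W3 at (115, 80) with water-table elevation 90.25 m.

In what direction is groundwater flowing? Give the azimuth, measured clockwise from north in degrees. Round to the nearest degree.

009°

Taking W1 as reference: W2−W1 = (25, -20, +0.07); W3−W1 = (100, -55, +0.17).
Determinant of the coordinate differences = 25·(-55) − 100·(-20) = 625.
∂h/∂x = [(+0.07)·(-55) − (+0.17)·(-20)] / 625 = -0.0007200
∂h/∂y = [25·(+0.17) − 100·(+0.07)] / 625 = -0.004400
Flow direction (−∇h) has components (+0.0007200 E, +0.004400 N).
Azimuth = atan2(E, N) = atan2(+0.0007200, +0.004400) = 9.3° ≈ 009°.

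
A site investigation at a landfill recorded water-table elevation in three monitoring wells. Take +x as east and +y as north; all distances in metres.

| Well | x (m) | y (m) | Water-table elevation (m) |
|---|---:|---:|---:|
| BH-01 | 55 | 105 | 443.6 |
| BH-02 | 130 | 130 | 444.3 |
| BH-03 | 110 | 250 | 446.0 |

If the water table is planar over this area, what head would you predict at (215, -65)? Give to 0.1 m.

441.8 m

With h = a·x + b·y + c and BH-01 as origin, the differences give:
  75·a + 25·b = +0.7
  55·a + 145·b = +2.4
Eliminate b (×145 and ×25, subtract): 9500·a = 41.50 → a = ∂h/∂x = +0.004368
Back-substitute: b = ∂h/∂y = +0.01489.
h(215, -65) = 443.6 + (+0.004368)·(160) + (+0.01489)·(-170) = 443.6 +0.699 -2.532 = 441.767 m.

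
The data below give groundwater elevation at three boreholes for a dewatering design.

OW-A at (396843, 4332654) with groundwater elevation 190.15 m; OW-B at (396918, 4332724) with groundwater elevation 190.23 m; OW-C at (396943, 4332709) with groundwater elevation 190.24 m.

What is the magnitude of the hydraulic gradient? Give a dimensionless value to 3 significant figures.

0.000791

With h = a·x + b·y + c and OW-A as origin, the differences give:
  75·a + 70·b = +0.08
  100·a + 55·b = +0.09
Eliminate b (×55 and ×70, subtract): -2875·a = -1.900 → a = ∂h/∂x = +0.0006609
Back-substitute: b = ∂h/∂y = +0.0004348.
|∇h| = √(0.0006609² + 0.0004348²) = 0.0007911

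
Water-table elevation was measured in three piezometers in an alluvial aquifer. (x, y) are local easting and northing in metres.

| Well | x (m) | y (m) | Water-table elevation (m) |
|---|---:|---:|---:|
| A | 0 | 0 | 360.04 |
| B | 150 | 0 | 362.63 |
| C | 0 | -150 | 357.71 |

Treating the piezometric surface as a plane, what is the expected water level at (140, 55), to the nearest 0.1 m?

363.3 m

∂h/∂x = (362.63 − 360.04) / (150 − 0) = +0.01727
∂h/∂y = (357.71 − 360.04) / (-150 − 0) = +0.01553
h(140, 55) = 360.04 + (+0.01727)·(140) + (+0.01553)·(55) = 360.04 +2.417 +0.854 = 363.312 m.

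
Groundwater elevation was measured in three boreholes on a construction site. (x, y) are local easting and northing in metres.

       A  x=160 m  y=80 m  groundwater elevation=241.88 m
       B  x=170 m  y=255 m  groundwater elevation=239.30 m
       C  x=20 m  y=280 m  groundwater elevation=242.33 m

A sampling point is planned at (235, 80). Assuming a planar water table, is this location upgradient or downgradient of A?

downgradient

With h = a·x + b·y + c and A as origin, the differences give:
  10·a + 175·b = -2.58
  (-140)·a + 200·b = +0.45
Eliminate b (×200 and ×175, subtract): 26500·a = -594.750 → a = ∂h/∂x = -0.02244
Back-substitute: b = ∂h/∂y = -0.01346.
Head at (235, 80) = 241.88 + (-0.02244)·(75) + (-0.01346)·(0) = 240.20 m.
That is lower than the 241.88 m at A, so the point is downgradient.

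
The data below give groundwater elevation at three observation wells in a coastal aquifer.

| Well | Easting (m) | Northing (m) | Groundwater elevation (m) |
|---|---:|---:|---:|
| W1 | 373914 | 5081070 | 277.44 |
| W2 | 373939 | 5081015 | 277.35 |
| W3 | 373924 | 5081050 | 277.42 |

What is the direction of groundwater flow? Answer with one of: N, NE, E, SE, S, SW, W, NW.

SW

Three-point gradient (reference W1): Δ to W2 = (25, -55, -0.09), Δ to W3 = (10, -20, -0.02).
∂h/∂x = +0.01400, ∂h/∂y = +0.008000 (det = 50).
Flow = −∇h = (-0.01400 east, -0.008000 north), which points southwest.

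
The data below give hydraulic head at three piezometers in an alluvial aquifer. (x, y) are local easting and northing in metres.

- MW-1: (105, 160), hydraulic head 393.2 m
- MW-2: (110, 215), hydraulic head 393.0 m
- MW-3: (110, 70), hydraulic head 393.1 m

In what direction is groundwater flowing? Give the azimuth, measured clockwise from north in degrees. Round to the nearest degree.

With h = a·x + b·y + c and MW-1 as origin, the differences give:
  5·a + 55·b = -0.2
  5·a + (-90)·b = -0.1
Eliminate b (×(-90) and ×55, subtract): -725·a = 23.50 → a = ∂h/∂x = -0.03241
Back-substitute: b = ∂h/∂y = -0.0006897.
Flow direction (−∇h) has components (+0.03241 E, +0.0006897 N).
Azimuth = atan2(E, N) = atan2(+0.03241, +0.0006897) = 88.8° ≈ 089°.

089°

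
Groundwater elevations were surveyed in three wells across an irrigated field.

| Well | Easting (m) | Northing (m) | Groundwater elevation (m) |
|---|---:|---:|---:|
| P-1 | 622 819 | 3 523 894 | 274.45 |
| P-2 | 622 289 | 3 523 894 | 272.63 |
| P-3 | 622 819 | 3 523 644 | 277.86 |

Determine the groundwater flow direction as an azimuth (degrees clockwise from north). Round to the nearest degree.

∂h/∂x = (272.63 − 274.45) / (622289 − 622819) = +0.003434
∂h/∂y = (277.86 − 274.45) / (3523644 − 3523894) = -0.01364
Flow direction (−∇h) has components (-0.003434 E, +0.01364 N).
Azimuth = atan2(E, N) = atan2(-0.003434, +0.01364) = 345.9° ≈ 346°.

346°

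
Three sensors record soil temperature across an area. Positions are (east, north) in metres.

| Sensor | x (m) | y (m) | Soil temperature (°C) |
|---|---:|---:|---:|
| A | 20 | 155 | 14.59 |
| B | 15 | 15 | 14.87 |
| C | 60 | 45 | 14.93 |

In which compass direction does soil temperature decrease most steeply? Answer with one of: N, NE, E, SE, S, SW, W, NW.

NW

With T = a·x + b·y + c and A as origin, the differences give:
  (-5)·a + (-140)·b = +0.28
  40·a + (-110)·b = +0.34
Eliminate b (×(-110) and ×(-140), subtract): 6150·a = 16.800 → a = ∂T/∂x = +0.002732
Back-substitute: b = ∂T/∂y = -0.002098.
Steepest decrease is along −∇f = (-0.002732 E, +0.002098 N) → northwest.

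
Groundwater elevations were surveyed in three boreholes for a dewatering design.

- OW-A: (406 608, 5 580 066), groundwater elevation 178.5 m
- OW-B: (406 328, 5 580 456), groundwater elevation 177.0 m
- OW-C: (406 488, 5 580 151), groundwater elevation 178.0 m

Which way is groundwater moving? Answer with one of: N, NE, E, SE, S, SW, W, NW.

NW

With h = a·x + b·y + c and OW-A as origin, the differences give:
  (-280)·a + 390·b = -1.5
  (-120)·a + 85·b = -0.5
Eliminate b (×85 and ×390, subtract): 23000·a = 67.50 → a = ∂h/∂x = +0.002935
Back-substitute: b = ∂h/∂y = -0.001739.
Flow = −∇h = (-0.002935 east, +0.001739 north), which points northwest.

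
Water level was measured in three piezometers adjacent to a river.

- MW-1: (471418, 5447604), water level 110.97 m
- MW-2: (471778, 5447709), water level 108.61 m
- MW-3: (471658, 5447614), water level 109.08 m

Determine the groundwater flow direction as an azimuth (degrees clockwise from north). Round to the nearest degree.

With h = a·x + b·y + c and MW-1 as origin, the differences give:
  360·a + 105·b = -2.36
  240·a + 10·b = -1.89
Eliminate b (×10 and ×105, subtract): -21600·a = 174.850 → a = ∂h/∂x = -0.008095
Back-substitute: b = ∂h/∂y = +0.005278.
Flow direction (−∇h) has components (+0.008095 E, -0.005278 N).
Azimuth = atan2(E, N) = atan2(+0.008095, -0.005278) = 123.1° ≈ 123°.

123°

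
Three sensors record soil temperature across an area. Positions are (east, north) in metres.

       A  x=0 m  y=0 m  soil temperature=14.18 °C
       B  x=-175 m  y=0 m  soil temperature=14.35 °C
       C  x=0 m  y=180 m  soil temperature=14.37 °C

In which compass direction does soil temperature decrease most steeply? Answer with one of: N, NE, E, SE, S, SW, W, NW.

SE

∂T/∂x = (14.35 − 14.18) / (-175 − 0) = -0.0009714
∂T/∂y = (14.37 − 14.18) / (180 − 0) = +0.001056
Steepest decrease is along −∇f = (+0.0009714 E, -0.001056 N) → southeast.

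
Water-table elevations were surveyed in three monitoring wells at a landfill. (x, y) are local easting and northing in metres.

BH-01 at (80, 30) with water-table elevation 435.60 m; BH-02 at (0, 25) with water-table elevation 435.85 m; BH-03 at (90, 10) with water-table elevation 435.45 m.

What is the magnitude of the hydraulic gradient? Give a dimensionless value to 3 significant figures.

0.00673

Differences from BH-01: to BH-02 (Δx, Δy, Δh) = (-80, -5, +0.25); to BH-03 = (10, -20, -0.15).
Determinant of the coordinate differences = (-80)·(-20) − 10·(-5) = 1650.
∂h/∂x = [(+0.25)·(-20) − (-0.15)·(-5)] / 1650 = -0.003485
∂h/∂y = [(-80)·(-0.15) − 10·(+0.25)] / 1650 = +0.005758
|∇h| = √(-0.003485² + 0.005758²) = 0.006731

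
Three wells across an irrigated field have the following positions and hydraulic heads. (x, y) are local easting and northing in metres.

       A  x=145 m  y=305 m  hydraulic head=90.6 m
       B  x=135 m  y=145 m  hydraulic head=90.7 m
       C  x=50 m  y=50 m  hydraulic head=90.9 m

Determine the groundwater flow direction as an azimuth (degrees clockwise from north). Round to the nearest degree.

With h = a·x + b·y + c and A as origin, the differences give:
  (-10)·a + (-160)·b = +0.1
  (-95)·a + (-255)·b = +0.3
Eliminate b (×(-255) and ×(-160), subtract): -12650·a = 22.50 → a = ∂h/∂x = -0.001779
Back-substitute: b = ∂h/∂y = -0.0005138.
Flow direction (−∇h) has components (+0.001779 E, +0.0005138 N).
Azimuth = atan2(E, N) = atan2(+0.001779, +0.0005138) = 73.9° ≈ 074°.

074°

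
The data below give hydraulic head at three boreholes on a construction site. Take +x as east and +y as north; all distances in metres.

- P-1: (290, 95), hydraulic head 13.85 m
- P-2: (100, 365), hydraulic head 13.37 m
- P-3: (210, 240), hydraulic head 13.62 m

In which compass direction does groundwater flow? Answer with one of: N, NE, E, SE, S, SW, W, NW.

NW

Three-point gradient (reference P-1): Δ to P-2 = (-190, 270, -0.48), Δ to P-3 = (-80, 145, -0.23).
∂h/∂x = +0.001261, ∂h/∂y = -0.0008908 (det = -5950).
Flow = −∇h = (-0.001261 east, +0.0008908 north), which points northwest.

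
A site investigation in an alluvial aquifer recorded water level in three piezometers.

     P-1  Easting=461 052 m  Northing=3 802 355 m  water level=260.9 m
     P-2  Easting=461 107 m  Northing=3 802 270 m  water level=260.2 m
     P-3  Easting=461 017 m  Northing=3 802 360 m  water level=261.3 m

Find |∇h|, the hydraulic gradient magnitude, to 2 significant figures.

Three-point gradient (reference P-1): Δ to P-2 = (55, -85, -0.7), Δ to P-3 = (-35, 5, +0.4).
∂h/∂x = -0.01130, ∂h/∂y = +0.0009259 (det = -2700).
|∇h| = √(-0.01130² + 0.0009259²) = 0.01134

0.011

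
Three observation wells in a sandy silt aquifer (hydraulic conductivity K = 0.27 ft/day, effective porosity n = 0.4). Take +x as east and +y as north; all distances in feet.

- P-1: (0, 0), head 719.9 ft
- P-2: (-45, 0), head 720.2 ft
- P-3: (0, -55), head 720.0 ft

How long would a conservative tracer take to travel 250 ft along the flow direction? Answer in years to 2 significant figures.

150 years

∂h/∂x = (720.2 − 719.9) / (-45 − 0) = -0.006667
∂h/∂y = (720.0 − 719.9) / (-55 − 0) = -0.001818
|∇h| = √(-0.006667² + -0.001818²) = 0.00691
Seepage velocity v = K·i/n = 0.27 × 0.00691 / 0.4 = 0.004664 ft/day.
t = 250 / 0.004664 = 5.36e+04 days = 147 years.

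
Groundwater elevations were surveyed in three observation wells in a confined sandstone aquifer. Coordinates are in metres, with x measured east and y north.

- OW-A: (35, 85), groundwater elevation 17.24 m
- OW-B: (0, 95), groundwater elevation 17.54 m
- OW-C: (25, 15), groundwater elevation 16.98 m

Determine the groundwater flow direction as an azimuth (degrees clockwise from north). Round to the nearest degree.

123°

With h = a·x + b·y + c and OW-A as origin, the differences give:
  (-35)·a + 10·b = +0.30
  (-10)·a + (-70)·b = -0.26
Eliminate b (×(-70) and ×10, subtract): 2550·a = -18.400 → a = ∂h/∂x = -0.007216
Back-substitute: b = ∂h/∂y = +0.004745.
Flow direction (−∇h) has components (+0.007216 E, -0.004745 N).
Azimuth = atan2(E, N) = atan2(+0.007216, -0.004745) = 123.3° ≈ 123°.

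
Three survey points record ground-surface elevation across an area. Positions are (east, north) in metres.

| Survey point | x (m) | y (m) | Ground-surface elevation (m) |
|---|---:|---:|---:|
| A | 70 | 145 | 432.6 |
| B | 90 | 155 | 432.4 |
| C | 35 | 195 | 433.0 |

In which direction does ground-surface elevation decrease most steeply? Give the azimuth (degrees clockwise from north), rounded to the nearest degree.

094°

Differences from A: to B (Δx, Δy, Δh) = (20, 10, -0.2); to C = (-35, 50, +0.4).
Determinant of the coordinate differences = 20·50 − (-35)·10 = 1350.
∂z/∂x = [(-0.2)·50 − (+0.4)·10] / 1350 = -0.01037
∂z/∂y = [20·(+0.4) − (-35)·(-0.2)] / 1350 = +0.0007407
Steepest decrease is along −∇f: components (+0.01037 E, -0.0007407 N).
Azimuth = atan2(+0.01037, -0.0007407) = 94.1° ≈ 094°.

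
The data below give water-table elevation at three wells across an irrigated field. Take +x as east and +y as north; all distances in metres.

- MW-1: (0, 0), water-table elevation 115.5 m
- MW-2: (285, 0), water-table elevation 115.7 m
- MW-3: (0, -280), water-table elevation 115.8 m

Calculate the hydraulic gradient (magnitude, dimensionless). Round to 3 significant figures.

0.00128

∂h/∂x = (115.7 − 115.5) / (285 − 0) = +0.0007018
∂h/∂y = (115.8 − 115.5) / (-280 − 0) = -0.001071
|∇h| = √(0.0007018² + -0.001071²) = 0.00128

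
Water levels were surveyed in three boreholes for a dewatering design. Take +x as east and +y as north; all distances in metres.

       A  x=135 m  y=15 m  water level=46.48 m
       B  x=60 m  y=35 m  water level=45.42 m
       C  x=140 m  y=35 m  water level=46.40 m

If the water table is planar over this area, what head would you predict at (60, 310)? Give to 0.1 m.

43.5 m

Taking A as reference: B−A = (-75, 20, -1.06); C−A = (5, 20, -0.08).
Solve a·Δx + b·Δy = Δh: det = (-75)·20 − 5·20 = -1600.
∂h/∂x = [(-1.06)·20 − (-0.08)·20] / -1600 = +0.01225
∂h/∂y = [(-75)·(-0.08) − 5·(-1.06)] / -1600 = -0.007062
h(60, 310) = 46.48 + (+0.01225)·(-75) + (-0.007062)·(295) = 46.48 -0.919 -2.083 = 43.478 m.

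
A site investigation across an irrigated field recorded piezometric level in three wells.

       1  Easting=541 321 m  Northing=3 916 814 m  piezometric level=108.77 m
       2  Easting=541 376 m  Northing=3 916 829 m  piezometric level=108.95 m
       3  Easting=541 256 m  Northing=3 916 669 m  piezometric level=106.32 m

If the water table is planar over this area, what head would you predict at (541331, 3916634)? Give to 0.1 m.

Differences from 1: to 2 (Δx, Δy, Δh) = (55, 15, +0.18); to 3 = (-65, -145, -2.45).
Solve a·Δx + b·Δy = Δh: det = 55·(-145) − (-65)·15 = -7000.
∂h/∂x = [(+0.18)·(-145) − (-2.45)·15] / -7000 = -0.001521
∂h/∂y = [55·(-2.45) − (-65)·(+0.18)] / -7000 = +0.01758
h(541331, 3916634) = 108.77 + (-0.001521)·(10) + (+0.01758)·(-180) = 108.77 -0.015 -3.164 = 105.591 m.

105.6 m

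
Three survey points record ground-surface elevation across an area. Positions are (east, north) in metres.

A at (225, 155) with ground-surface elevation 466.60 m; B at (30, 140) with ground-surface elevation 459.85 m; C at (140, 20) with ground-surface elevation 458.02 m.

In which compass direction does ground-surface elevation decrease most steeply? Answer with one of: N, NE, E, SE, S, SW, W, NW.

SW

Differences from A: to B (Δx, Δy, Δh) = (-195, -15, -6.75); to C = (-85, -135, -8.58).
Determinant of the coordinate differences = (-195)·(-135) − (-85)·(-15) = 25050.
∂z/∂x = [(-6.75)·(-135) − (-8.58)·(-15)] / 25050 = +0.03124
∂z/∂y = [(-195)·(-8.58) − (-85)·(-6.75)] / 25050 = +0.04389
Steepest decrease is along −∇f = (-0.03124 E, -0.04389 N) → southwest.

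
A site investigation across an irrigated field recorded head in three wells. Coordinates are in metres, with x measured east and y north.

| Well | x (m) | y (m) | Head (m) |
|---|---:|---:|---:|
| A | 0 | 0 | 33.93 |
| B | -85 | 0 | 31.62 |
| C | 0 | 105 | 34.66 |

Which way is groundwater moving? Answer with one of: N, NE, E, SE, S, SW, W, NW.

W

∂h/∂x = (31.62 − 33.93) / (-85 − 0) = +0.02718
∂h/∂y = (34.66 − 33.93) / (105 − 0) = +0.006952
Flow = −∇h = (-0.02718 east, -0.006952 north), which points west.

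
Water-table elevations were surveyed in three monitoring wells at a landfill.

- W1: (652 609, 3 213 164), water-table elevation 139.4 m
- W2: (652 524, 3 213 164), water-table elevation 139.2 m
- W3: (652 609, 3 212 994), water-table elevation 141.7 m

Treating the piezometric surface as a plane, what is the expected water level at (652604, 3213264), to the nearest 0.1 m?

∂h/∂x = (139.2 − 139.4) / (652524 − 652609) = +0.002353
∂h/∂y = (141.7 − 139.4) / (3212994 − 3213164) = -0.01353
h(652604, 3213264) = 139.4 + (+0.002353)·(-5) + (-0.01353)·(100) = 139.4 -0.012 -1.353 = 138.035 m.

138.0 m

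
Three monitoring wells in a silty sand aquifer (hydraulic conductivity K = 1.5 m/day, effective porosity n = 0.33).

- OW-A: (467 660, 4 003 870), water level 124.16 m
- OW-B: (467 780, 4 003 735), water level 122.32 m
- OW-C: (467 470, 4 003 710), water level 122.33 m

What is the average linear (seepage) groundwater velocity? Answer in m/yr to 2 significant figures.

Three-point gradient (reference OW-A): Δ to OW-B = (120, -135, -1.84), Δ to OW-C = (-190, -160, -1.83).
∂h/∂x = -0.001056, ∂h/∂y = +0.01269 (det = -44850).
|∇h| = √(-0.001056² + 0.01269²) = 0.01273
Seepage velocity v = K·i/n = 1.5 × 0.01273 / 0.33 = 0.05786 m/day = 21.13 m/yr.

21 m/yr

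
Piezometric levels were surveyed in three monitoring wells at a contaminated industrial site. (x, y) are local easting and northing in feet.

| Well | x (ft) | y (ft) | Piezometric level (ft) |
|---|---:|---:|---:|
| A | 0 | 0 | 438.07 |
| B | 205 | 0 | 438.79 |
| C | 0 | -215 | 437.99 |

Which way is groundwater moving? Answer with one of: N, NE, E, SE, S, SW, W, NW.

∂h/∂x = (438.79 − 438.07) / (205 − 0) = +0.003512
∂h/∂y = (437.99 − 438.07) / (-215 − 0) = +0.0003721
Flow = −∇h = (-0.003512 east, -0.0003721 north), which points west.

W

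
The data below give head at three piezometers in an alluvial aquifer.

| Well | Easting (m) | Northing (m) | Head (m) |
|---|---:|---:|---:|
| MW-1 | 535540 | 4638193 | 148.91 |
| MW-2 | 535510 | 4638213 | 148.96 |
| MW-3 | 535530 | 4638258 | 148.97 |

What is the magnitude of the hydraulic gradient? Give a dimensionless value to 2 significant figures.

With h = a·x + b·y + c and MW-1 as origin, the differences give:
  (-30)·a + 20·b = +0.05
  (-10)·a + 65·b = +0.06
Eliminate b (×65 and ×20, subtract): -1750·a = 2.050 → a = ∂h/∂x = -0.001171
Back-substitute: b = ∂h/∂y = +0.0007429.
|∇h| = √(-0.001171² + 0.0007429²) = 0.001387

0.0014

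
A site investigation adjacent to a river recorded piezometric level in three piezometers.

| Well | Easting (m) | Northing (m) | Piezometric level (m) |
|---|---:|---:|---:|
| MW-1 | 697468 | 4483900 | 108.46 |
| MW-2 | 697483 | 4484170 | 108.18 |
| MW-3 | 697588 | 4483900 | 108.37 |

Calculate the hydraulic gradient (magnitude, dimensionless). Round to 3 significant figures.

0.00125

Differences from MW-1: to MW-2 (Δx, Δy, Δh) = (15, 270, -0.28); to MW-3 = (120, 0, -0.09).
Determinant of the coordinate differences = 15·0 − 120·270 = -32400.
∂h/∂x = [(-0.28)·0 − (-0.09)·270] / -32400 = -0.0007500
∂h/∂y = [15·(-0.09) − 120·(-0.28)] / -32400 = -0.0009954
|∇h| = √(-0.0007500² + -0.0009954²) = 0.001246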